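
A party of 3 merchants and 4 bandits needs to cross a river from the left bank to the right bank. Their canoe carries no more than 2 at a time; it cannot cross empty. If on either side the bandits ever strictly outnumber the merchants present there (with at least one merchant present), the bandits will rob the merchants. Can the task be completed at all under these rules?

The bandits already outnumber the merchants at the left bank before anyone moves, so the starting position itself is disallowed.

No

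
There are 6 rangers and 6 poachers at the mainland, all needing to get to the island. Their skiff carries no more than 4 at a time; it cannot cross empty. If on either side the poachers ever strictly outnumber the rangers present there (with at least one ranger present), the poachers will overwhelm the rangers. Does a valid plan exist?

1. 2 poachers → the island.  (the mainland: 6R 4P; the island: 0R 2P)
2. 1 poacher ← the mainland.  (the mainland: 6R 5P; the island: 0R 1P)
3. 4 poachers → the island.  (the mainland: 6R 1P; the island: 0R 5P)
4. 1 poacher ← the mainland.  (the mainland: 6R 2P; the island: 0R 4P)
5. 4 rangers → the island.  (the mainland: 2R 2P; the island: 4R 4P)
6. 1 ranger and 1 poacher ← the mainland.  (the mainland: 3R 3P; the island: 3R 3P)
7. 2 rangers and 2 poachers → the island.  (the mainland: 1R 1P; the island: 5R 5P)
8. 1 ranger and 1 poacher ← the mainland.  (the mainland: 2R 2P; the island: 4R 4P)
9. 2 rangers and 2 poachers → the island.  (the mainland: 0R 0P; the island: 6R 6P)

Yes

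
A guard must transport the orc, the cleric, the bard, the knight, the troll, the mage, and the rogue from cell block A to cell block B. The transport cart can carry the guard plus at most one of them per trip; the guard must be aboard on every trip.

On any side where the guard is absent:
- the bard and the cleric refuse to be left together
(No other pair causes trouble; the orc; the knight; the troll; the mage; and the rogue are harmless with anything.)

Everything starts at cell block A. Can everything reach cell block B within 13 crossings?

Yes

Yes — this plan uses 13 crossings (≤ 13):
1. Guard goes to cell block B with the cleric.  [cell block A: the bard, the knight, the mage, the orc, the rogue, the troll | cell block B: the cleric]
2. Guard goes back to cell block A alone.  [cell block A: the bard, the knight, the mage, the orc, the rogue, the troll | cell block B: the cleric]
3. Guard goes to cell block B with the orc.  [cell block A: the bard, the knight, the mage, the rogue, the troll | cell block B: the cleric, the orc]
4. Guard goes back to cell block A alone.  [cell block A: the bard, the knight, the mage, the rogue, the troll | cell block B: the cleric, the orc]
5. Guard goes to cell block B with the knight.  [cell block A: the bard, the mage, the rogue, the troll | cell block B: the cleric, the knight, the orc]
6. Guard goes back to cell block A alone.  [cell block A: the bard, the mage, the rogue, the troll | cell block B: the cleric, the knight, the orc]
7. Guard goes to cell block B with the troll.  [cell block A: the bard, the mage, the rogue | cell block B: the cleric, the knight, the orc, the troll]
8. Guard goes back to cell block A alone.  [cell block A: the bard, the mage, the rogue | cell block B: the cleric, the knight, the orc, the troll]
9. Guard goes to cell block B with the mage.  [cell block A: the bard, the rogue | cell block B: the cleric, the knight, the mage, the orc, the troll]
10. Guard goes back to cell block A alone.  [cell block A: the bard, the rogue | cell block B: the cleric, the knight, the mage, the orc, the troll]
11. Guard goes to cell block B with the rogue.  [cell block A: the bard | cell block B: the cleric, the knight, the mage, the orc, the rogue, the troll]
12. Guard goes back to cell block A alone.  [cell block A: the bard | cell block B: the cleric, the knight, the mage, the orc, the rogue, the troll]
13. Guard goes to cell block B with the bard.  [cell block A: — | cell block B: the bard, the cleric, the knight, the mage, the orc, the rogue, the troll]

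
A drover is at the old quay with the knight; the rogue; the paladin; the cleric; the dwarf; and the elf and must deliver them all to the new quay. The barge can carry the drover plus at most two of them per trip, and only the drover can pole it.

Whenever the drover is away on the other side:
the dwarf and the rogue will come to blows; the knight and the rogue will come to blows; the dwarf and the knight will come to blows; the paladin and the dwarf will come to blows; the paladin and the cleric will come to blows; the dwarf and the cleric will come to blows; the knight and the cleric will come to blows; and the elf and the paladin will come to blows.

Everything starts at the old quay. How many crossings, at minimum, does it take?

Whatever the first load, the items left behind include a forbidden pair without the drover. No opening move is safe, so no plan exists.

impossible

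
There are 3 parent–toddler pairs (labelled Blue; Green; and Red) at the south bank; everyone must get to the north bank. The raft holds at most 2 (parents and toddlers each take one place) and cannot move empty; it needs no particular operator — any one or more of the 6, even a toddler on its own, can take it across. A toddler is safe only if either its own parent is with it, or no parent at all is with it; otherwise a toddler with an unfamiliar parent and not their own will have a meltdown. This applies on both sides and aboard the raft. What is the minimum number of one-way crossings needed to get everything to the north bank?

Counting alone: each trip to the north bank takes at most 2 across and each return brings at least 1 back, so after t trips out (and t−1 returns) at most 2t − (t−1) of the 6 are across; that first reaches 6 at t = 5, so at least 9 crossings are needed.
The safety rule pushes this higher. Following every safe sequence of crossings, the most of the 6 that can be at the north bank as the raft arrives there on crossing 9 is 5 — never all 6.
So no plan with fewer than 11 crossings exists, and this one achieves 11:
1. parent Blue and toddler Blue cross → the north bank.
2. parent Blue crosses ← the south bank.
3. toddler Green and toddler Red cross → the north bank.
4. toddler Blue crosses ← the south bank.
5. parent Green and parent Red cross → the north bank.
6. parent Green and toddler Green cross ← the south bank.
7. parent Blue and parent Green cross → the north bank.
8. toddler Red crosses ← the south bank.
9. toddler Blue and toddler Green cross → the north bank.
10. parent Red crosses ← the south bank.
11. parent Red and toddler Red cross → the north bank.

11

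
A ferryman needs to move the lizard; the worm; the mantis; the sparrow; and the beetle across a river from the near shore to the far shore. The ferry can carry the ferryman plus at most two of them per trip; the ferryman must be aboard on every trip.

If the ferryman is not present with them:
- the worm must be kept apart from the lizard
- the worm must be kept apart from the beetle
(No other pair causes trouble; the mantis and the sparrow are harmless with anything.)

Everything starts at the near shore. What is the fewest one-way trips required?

5

Counting alone: the ferryman can take at most 2 across per trip to the far shore, so moving all 5 needs at least 3 loaded trips out, with a return between consecutive ones — at least 5 crossings.
The plan below uses exactly 5 crossings, so it is optimal:
1. Ferryman goes to the far shore with the worm.
2. Ferryman goes back to the near shore alone.
3. Ferryman goes to the far shore with the mantis and the sparrow.
4. Ferryman goes back to the near shore alone.
5. Ferryman goes to the far shore with the beetle and the lizard.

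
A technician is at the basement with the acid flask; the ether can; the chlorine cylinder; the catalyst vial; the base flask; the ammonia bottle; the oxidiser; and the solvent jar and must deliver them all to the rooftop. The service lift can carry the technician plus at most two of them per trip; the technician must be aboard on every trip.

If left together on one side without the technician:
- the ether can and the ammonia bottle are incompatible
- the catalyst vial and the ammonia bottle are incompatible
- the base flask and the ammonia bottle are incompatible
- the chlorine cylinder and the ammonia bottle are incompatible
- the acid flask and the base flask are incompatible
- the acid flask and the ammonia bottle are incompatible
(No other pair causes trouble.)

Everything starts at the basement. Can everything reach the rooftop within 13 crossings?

Yes — this plan uses 13 crossings (≤ 13):
1. Technician goes to the rooftop with the acid flask and the ammonia bottle.
2. Technician goes back to the basement with the acid flask.
3. Technician goes to the rooftop with the acid flask and the ether can.
4. Technician goes back to the basement with the ammonia bottle.
5. Technician goes to the rooftop with the ammonia bottle and the chlorine cylinder.
6. Technician goes back to the basement with the ammonia bottle.
7. Technician goes to the rooftop with the base flask and the catalyst vial.
8. Technician goes back to the basement with the acid flask.
9. Technician goes to the rooftop with the acid flask and the oxidiser.
10. Technician goes back to the basement with the acid flask.
11. Technician goes to the rooftop with the acid flask and the solvent jar.
12. Technician goes back to the basement with the acid flask.
13. Technician goes to the rooftop with the acid flask and the ammonia bottle.

Yes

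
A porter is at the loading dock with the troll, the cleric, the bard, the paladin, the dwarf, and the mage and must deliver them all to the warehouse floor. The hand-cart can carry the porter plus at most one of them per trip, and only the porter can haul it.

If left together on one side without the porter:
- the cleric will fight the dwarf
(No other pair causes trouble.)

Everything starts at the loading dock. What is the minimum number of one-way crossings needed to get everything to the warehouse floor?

Counting alone: the porter can take at most 1 across per trip to the warehouse floor, so moving all 6 needs at least 6 loaded trips out, with a return between consecutive ones — at least 11 crossings.
The plan below uses exactly 11 crossings, so it is optimal:
1. Porter goes to the warehouse floor with the cleric.
2. Porter goes back to the loading dock alone.
3. Porter goes to the warehouse floor with the troll.
4. Porter goes back to the loading dock alone.
5. Porter goes to the warehouse floor with the bard.
6. Porter goes back to the loading dock alone.
7. Porter goes to the warehouse floor with the paladin.
8. Porter goes back to the loading dock alone.
9. Porter goes to the warehouse floor with the mage.
10. Porter goes back to the loading dock alone.
11. Porter goes to the warehouse floor with the dwarf.

11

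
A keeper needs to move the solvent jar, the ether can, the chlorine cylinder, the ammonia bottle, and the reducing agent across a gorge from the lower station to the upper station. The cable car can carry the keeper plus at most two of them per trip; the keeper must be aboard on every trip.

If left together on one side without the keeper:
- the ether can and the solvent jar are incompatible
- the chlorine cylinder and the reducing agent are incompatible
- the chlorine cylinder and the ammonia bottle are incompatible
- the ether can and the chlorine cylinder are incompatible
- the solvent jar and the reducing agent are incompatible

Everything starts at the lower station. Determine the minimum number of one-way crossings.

Counting alone: the keeper can take at most 2 across per trip to the upper station, so moving all 5 needs at least 3 loaded trips out, with a return between consecutive ones — at least 5 crossings.
The safety rule pushes this higher. Following every safe sequence of crossings, the most of the 5 that can be at the upper station as the cable car arrives there on crossing 5 is 4 — never all 5.
So no plan with fewer than 7 crossings exists, and this one achieves 7:
1. Keeper goes to the upper station with the chlorine cylinder and the solvent jar.
2. Keeper goes back to the lower station alone.
3. Keeper goes to the upper station with the ether can.
4. Keeper goes back to the lower station with the chlorine cylinder and the solvent jar.
5. Keeper goes to the upper station with the ammonia bottle and the reducing agent.
6. Keeper goes back to the lower station alone.
7. Keeper goes to the upper station with the chlorine cylinder and the solvent jar.

7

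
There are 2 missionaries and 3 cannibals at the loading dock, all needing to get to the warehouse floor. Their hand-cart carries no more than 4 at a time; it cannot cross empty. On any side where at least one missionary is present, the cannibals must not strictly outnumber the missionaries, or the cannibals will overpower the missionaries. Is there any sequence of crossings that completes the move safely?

The cannibals already outnumber the missionaries at the loading dock before anyone moves, so the starting position itself is disallowed.

No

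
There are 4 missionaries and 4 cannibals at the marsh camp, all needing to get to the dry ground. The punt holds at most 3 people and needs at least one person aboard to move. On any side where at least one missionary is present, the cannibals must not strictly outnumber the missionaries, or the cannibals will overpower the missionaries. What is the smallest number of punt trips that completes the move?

Counting alone: each trip to the dry ground takes at most 3 across and each return brings at least 1 back, so after t trips out (and t−1 returns) at most 3t − (t−1) of the 8 are across; that first reaches 8 at t = 4, so at least 7 crossings are needed.
The safety rule pushes this higher. Following every safe sequence of crossings, the most of the 8 that can be at the dry ground as the punt arrives there on crossing 7 is 7 — never all 8.
So no plan with fewer than 9 crossings exists, and this one achieves 9:
1. 2 cannibals → the dry ground.  (the marsh camp: 4M 2C; the dry ground: 0M 2C)
2. 1 cannibal ← the marsh camp.  (the marsh camp: 4M 3C; the dry ground: 0M 1C)
3. 3 cannibals → the dry ground.  (the marsh camp: 4M 0C; the dry ground: 0M 4C)
4. 1 cannibal ← the marsh camp.  (the marsh camp: 4M 1C; the dry ground: 0M 3C)
5. 3 missionaries → the dry ground.  (the marsh camp: 1M 1C; the dry ground: 3M 3C)
6. 1 missionary and 1 cannibal ← the marsh camp.  (the marsh camp: 2M 2C; the dry ground: 2M 2C)
7. 2 missionaries → the dry ground.  (the marsh camp: 0M 2C; the dry ground: 4M 2C)
8. 1 cannibal ← the marsh camp.  (the marsh camp: 0M 3C; the dry ground: 4M 1C)
9. 3 cannibals → the dry ground.  (the marsh camp: 0M 0C; the dry ground: 4M 4C)

9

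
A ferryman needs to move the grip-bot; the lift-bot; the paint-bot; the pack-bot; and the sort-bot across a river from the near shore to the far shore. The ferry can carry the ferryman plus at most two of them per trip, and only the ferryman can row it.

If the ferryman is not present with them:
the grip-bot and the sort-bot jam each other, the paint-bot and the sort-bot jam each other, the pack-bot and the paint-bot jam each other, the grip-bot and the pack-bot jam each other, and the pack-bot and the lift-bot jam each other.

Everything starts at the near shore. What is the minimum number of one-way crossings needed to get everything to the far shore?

Counting alone: the ferryman can take at most 2 across per trip to the far shore, so moving all 5 needs at least 3 loaded trips out, with a return between consecutive ones — at least 5 crossings.
The safety rule pushes this higher. Following every safe sequence of crossings, the most of the 5 that can be at the far shore as the ferry arrives there on crossing 5 is 4 — never all 5.
So no plan with fewer than 7 crossings exists, and this one achieves 7:
1. Ferryman goes to the far shore with the pack-bot and the sort-bot.  [the near shore: the grip-bot, the lift-bot, the paint-bot | the far shore: the pack-bot, the sort-bot]
2. Ferryman goes back to the near shore alone.  [the near shore: the grip-bot, the lift-bot, the paint-bot | the far shore: the pack-bot, the sort-bot]
3. Ferryman goes to the far shore with the grip-bot.  [the near shore: the lift-bot, the paint-bot | the far shore: the grip-bot, the pack-bot, the sort-bot]
4. Ferryman goes back to the near shore with the pack-bot and the sort-bot.  [the near shore: the lift-bot, the pack-bot, the paint-bot, the sort-bot | the far shore: the grip-bot]
5. Ferryman goes to the far shore with the lift-bot and the paint-bot.  [the near shore: the pack-bot, the sort-bot | the far shore: the grip-bot, the lift-bot, the paint-bot]
6. Ferryman goes back to the near shore alone.  [the near shore: the pack-bot, the sort-bot | the far shore: the grip-bot, the lift-bot, the paint-bot]
7. Ferryman goes to the far shore with the pack-bot and the sort-bot.  [the near shore: — | the far shore: the grip-bot, the lift-bot, the pack-bot, the paint-bot, the sort-bot]

7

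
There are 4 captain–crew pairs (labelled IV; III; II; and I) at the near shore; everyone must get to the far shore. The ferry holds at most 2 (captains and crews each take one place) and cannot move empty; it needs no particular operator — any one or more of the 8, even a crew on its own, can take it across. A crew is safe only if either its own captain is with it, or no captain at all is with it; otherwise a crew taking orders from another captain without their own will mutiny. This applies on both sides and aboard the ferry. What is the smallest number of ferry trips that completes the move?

Following every safe sequence of crossings from the start, the most of the 8 that can be at the far shore as the ferry arrives there on crossings 1, 3, 5 is 2, 3, 4 respectively; the best ever achieved is 4 of 8.
From crossing 7 on, no configuration arises that was not already reachable earlier: only 44 distinct safe configurations (who is on which side, and where the ferry is) can ever be reached, none of them has everyone across, and every continuation just revisits them. So no valid plan exists.

impossible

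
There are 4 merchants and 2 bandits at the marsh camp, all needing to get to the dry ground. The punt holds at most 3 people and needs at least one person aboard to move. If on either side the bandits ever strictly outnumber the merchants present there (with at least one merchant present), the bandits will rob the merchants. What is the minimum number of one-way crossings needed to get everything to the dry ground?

5

Counting alone: each trip to the dry ground takes at most 3 across and each return brings at least 1 back, so after t trips out (and t−1 returns) at most 3t − (t−1) of the 6 are across; that first reaches 6 at t = 3, so at least 5 crossings are needed.
The plan below uses exactly 5 crossings, so it is optimal:
1. 2 bandits → the dry ground.  (the marsh camp: 4M 0B; the dry ground: 0M 2B)
2. 1 bandit ← the marsh camp.  (the marsh camp: 4M 1B; the dry ground: 0M 1B)
3. 2 merchants and 1 bandit → the dry ground.  (the marsh camp: 2M 0B; the dry ground: 2M 2B)
4. 1 bandit ← the marsh camp.  (the marsh camp: 2M 1B; the dry ground: 2M 1B)
5. 2 merchants and 1 bandit → the dry ground.  (the marsh camp: 0M 0B; the dry ground: 4M 2B)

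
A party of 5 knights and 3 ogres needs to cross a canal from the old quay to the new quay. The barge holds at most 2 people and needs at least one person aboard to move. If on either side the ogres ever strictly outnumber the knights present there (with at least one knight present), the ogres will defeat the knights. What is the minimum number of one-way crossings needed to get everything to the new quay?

13

Counting alone: each trip to the new quay takes at most 2 across and each return brings at least 1 back, so after t trips out (and t−1 returns) at most 2t − (t−1) of the 8 are across; that first reaches 8 at t = 7, so at least 13 crossings are needed.
The plan below uses exactly 13 crossings, so it is optimal:
1. 2 ogres → the new quay.  (the old quay: 5K 1O; the new quay: 0K 2O)
2. 1 ogre ← the old quay.  (the old quay: 5K 2O; the new quay: 0K 1O)
3. 2 ogres → the new quay.  (the old quay: 5K 0O; the new quay: 0K 3O)
4. 1 ogre ← the old quay.  (the old quay: 5K 1O; the new quay: 0K 2O)
5. 2 knights → the new quay.  (the old quay: 3K 1O; the new quay: 2K 2O)
6. 1 ogre ← the old quay.  (the old quay: 3K 2O; the new quay: 2K 1O)
7. 1 knight and 1 ogre → the new quay.  (the old quay: 2K 1O; the new quay: 3K 2O)
8. 1 ogre ← the old quay.  (the old quay: 2K 2O; the new quay: 3K 1O)
9. 2 ogres → the new quay.  (the old quay: 2K 0O; the new quay: 3K 3O)
10. 1 ogre ← the old quay.  (the old quay: 2K 1O; the new quay: 3K 2O)
11. 1 knight and 1 ogre → the new quay.  (the old quay: 1K 0O; the new quay: 4K 3O)
12. 1 ogre ← the old quay.  (the old quay: 1K 1O; the new quay: 4K 2O)
13. 1 knight and 1 ogre → the new quay.  (the old quay: 0K 0O; the new quay: 5K 3O)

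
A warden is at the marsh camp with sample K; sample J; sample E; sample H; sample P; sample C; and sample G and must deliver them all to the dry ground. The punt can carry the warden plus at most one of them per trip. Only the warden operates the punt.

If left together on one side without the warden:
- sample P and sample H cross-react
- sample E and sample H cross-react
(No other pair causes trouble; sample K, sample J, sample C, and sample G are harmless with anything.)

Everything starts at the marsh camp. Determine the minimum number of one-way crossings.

15

Counting alone: the warden can take at most 1 across per trip to the dry ground, so moving all 7 needs at least 7 loaded trips out, with a return between consecutive ones — at least 13 crossings.
The safety rule pushes this higher. Following every safe sequence of crossings, the most of the 7 that can be at the dry ground as the punt arrives there on crossing 13 is 6 — never all 7.
So no plan with fewer than 15 crossings exists, and this one achieves 15:
1. Warden goes to the dry ground with sample H.  [the marsh camp: sample C, sample E, sample G, sample J, sample K, sample P | the dry ground: sample H]
2. Warden goes back to the marsh camp alone.  [the marsh camp: sample C, sample E, sample G, sample J, sample K, sample P | the dry ground: sample H]
3. Warden goes to the dry ground with sample K.  [the marsh camp: sample C, sample E, sample G, sample J, sample P | the dry ground: sample H, sample K]
4. Warden goes back to the marsh camp alone.  [the marsh camp: sample C, sample E, sample G, sample J, sample P | the dry ground: sample H, sample K]
5. Warden goes to the dry ground with sample J.  [the marsh camp: sample C, sample E, sample G, sample P | the dry ground: sample H, sample J, sample K]
6. Warden goes back to the marsh camp alone.  [the marsh camp: sample C, sample E, sample G, sample P | the dry ground: sample H, sample J, sample K]
7. Warden goes to the dry ground with sample E.  [the marsh camp: sample C, sample G, sample P | the dry ground: sample E, sample H, sample J, sample K]
8. Warden goes back to the marsh camp with sample H.  [the marsh camp: sample C, sample G, sample H, sample P | the dry ground: sample E, sample J, sample K]
9. Warden goes to the dry ground with sample P.  [the marsh camp: sample C, sample G, sample H | the dry ground: sample E, sample J, sample K, sample P]
10. Warden goes back to the marsh camp alone.  [the marsh camp: sample C, sample G, sample H | the dry ground: sample E, sample J, sample K, sample P]
11. Warden goes to the dry ground with sample C.  [the marsh camp: sample G, sample H | the dry ground: sample C, sample E, sample J, sample K, sample P]
12. Warden goes back to the marsh camp alone.  [the marsh camp: sample G, sample H | the dry ground: sample C, sample E, sample J, sample K, sample P]
13. Warden goes to the dry ground with sample G.  [the marsh camp: sample H | the dry ground: sample C, sample E, sample G, sample J, sample K, sample P]
14. Warden goes back to the marsh camp alone.  [the marsh camp: sample H | the dry ground: sample C, sample E, sample G, sample J, sample K, sample P]
15. Warden goes to the dry ground with sample H.  [the marsh camp: — | the dry ground: sample C, sample E, sample G, sample H, sample J, sample K, sample P]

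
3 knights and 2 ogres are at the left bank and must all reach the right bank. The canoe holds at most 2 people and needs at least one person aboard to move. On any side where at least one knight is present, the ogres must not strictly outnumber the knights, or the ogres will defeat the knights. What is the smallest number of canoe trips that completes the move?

7

Counting alone: each trip to the right bank takes at most 2 across and each return brings at least 1 back, so after t trips out (and t−1 returns) at most 2t − (t−1) of the 5 are across; that first reaches 5 at t = 4, so at least 7 crossings are needed.
The plan below uses exactly 7 crossings, so it is optimal:
1. 2 ogres → the right bank.  (the left bank: 3K 0O; the right bank: 0K 2O)
2. 1 ogre ← the left bank.  (the left bank: 3K 1O; the right bank: 0K 1O)
3. 2 knights → the right bank.  (the left bank: 1K 1O; the right bank: 2K 1O)
4. 1 knight ← the left bank.  (the left bank: 2K 1O; the right bank: 1K 1O)
5. 1 knight and 1 ogre → the right bank.  (the left bank: 1K 0O; the right bank: 2K 2O)
6. 1 ogre ← the left bank.  (the left bank: 1K 1O; the right bank: 2K 1O)
7. 1 knight and 1 ogre → the right bank.  (the left bank: 0K 0O; the right bank: 3K 2O)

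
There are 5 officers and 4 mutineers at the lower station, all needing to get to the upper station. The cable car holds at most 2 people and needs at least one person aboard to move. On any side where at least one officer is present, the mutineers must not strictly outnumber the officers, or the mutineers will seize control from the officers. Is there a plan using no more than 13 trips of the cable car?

No

Counting alone: each trip to the upper station takes at most 2 across and each return brings at least 1 back, so after t trips out (and t−1 returns) at most 2t − (t−1) of the 9 are across; that first reaches 9 at t = 8, so at least 15 crossings are needed.
Since 13 < 15, 13 crossings cannot be enough. (The shortest complete plan in fact takes 15:)
1. 2 mutineers → the upper station.  (the lower station: 5O 2M; the upper station: 0O 2M)
2. 1 mutineer ← the lower station.  (the lower station: 5O 3M; the upper station: 0O 1M)
3. 2 mutineers → the upper station.  (the lower station: 5O 1M; the upper station: 0O 3M)
4. 1 mutineer ← the lower station.  (the lower station: 5O 2M; the upper station: 0O 2M)
5. 2 officers → the upper station.  (the lower station: 3O 2M; the upper station: 2O 2M)
6. 1 mutineer ← the lower station.  (the lower station: 3O 3M; the upper station: 2O 1M)
7. 1 officer and 1 mutineer → the upper station.  (the lower station: 2O 2M; the upper station: 3O 2M)
8. 1 officer ← the lower station.  (the lower station: 3O 2M; the upper station: 2O 2M)
9. 1 officer and 1 mutineer → the upper station.  (the lower station: 2O 1M; the upper station: 3O 3M)
10. 1 mutineer ← the lower station.  (the lower station: 2O 2M; the upper station: 3O 2M)
11. 1 officer and 1 mutineer → the upper station.  (the lower station: 1O 1M; the upper station: 4O 3M)
12. 1 officer ← the lower station.  (the lower station: 2O 1M; the upper station: 3O 3M)
13. 1 officer and 1 mutineer → the upper station.  (the lower station: 1O 0M; the upper station: 4O 4M)
14. 1 mutineer ← the lower station.  (the lower station: 1O 1M; the upper station: 4O 3M)
15. 1 officer and 1 mutineer → the upper station.  (the lower station: 0O 0M; the upper station: 5O 4M)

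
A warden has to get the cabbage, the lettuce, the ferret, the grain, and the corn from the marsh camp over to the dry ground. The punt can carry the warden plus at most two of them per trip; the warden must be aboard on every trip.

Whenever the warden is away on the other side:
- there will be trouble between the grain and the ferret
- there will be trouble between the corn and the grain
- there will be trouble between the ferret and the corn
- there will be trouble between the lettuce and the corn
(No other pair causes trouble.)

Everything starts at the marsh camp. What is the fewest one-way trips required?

Counting alone: the warden can take at most 2 across per trip to the dry ground, so moving all 5 needs at least 3 loaded trips out, with a return between consecutive ones — at least 5 crossings.
The safety rule pushes this higher. Following every safe sequence of crossings, the most of the 5 that can be at the dry ground as the punt arrives there on crossing 5 is 4 — never all 5.
So no plan with fewer than 7 crossings exists, and this one achieves 7:
1. Warden goes to the dry ground with the corn and the ferret.
2. Warden goes back to the marsh camp with the ferret.
3. Warden goes to the dry ground with the cabbage and the ferret.
4. Warden goes back to the marsh camp with the ferret.
5. Warden goes to the dry ground with the ferret and the lettuce.
6. Warden goes back to the marsh camp with the corn.
7. Warden goes to the dry ground with the corn and the grain.

7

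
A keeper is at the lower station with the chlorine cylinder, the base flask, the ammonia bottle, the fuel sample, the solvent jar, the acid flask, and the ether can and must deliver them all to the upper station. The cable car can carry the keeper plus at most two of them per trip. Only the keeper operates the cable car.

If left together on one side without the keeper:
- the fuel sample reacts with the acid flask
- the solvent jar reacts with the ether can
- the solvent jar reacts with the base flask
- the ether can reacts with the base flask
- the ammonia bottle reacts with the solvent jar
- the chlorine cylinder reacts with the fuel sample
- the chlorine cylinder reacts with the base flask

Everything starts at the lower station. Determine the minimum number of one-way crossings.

Whatever the first load, the items left behind include a forbidden pair without the keeper. No opening move is safe, so no plan exists.

impossible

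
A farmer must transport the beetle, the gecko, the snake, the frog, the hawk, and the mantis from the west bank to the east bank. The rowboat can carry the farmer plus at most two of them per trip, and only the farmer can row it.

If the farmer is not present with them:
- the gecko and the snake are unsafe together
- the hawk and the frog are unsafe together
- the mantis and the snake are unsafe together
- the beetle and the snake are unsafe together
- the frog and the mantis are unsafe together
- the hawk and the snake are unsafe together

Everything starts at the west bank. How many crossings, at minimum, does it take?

7

Counting alone: the farmer can take at most 2 across per trip to the east bank, so moving all 6 needs at least 3 loaded trips out, with a return between consecutive ones — at least 5 crossings.
The safety rule pushes this higher. Following every safe sequence of crossings, the most of the 6 that can be at the east bank as the rowboat arrives there on crossing 5 is 5 — never all 6.
So no plan with fewer than 7 crossings exists, and this one achieves 7:
1. Farmer goes to the east bank with the frog and the snake.  [the west bank: the beetle, the gecko, the hawk, the mantis | the east bank: the frog, the snake]
2. Farmer goes back to the west bank alone.  [the west bank: the beetle, the gecko, the hawk, the mantis | the east bank: the frog, the snake]
3. Farmer goes to the east bank with the beetle and the gecko.  [the west bank: the hawk, the mantis | the east bank: the beetle, the frog, the gecko, the snake]
4. Farmer goes back to the west bank with the snake.  [the west bank: the hawk, the mantis, the snake | the east bank: the beetle, the frog, the gecko]
5. Farmer goes to the east bank with the hawk and the mantis.  [the west bank: the snake | the east bank: the beetle, the frog, the gecko, the hawk, the mantis]
6. Farmer goes back to the west bank with the frog.  [the west bank: the frog, the snake | the east bank: the beetle, the gecko, the hawk, the mantis]
7. Farmer goes to the east bank with the frog and the snake.  [the west bank: — | the east bank: the beetle, the frog, the gecko, the hawk, the mantis, the snake]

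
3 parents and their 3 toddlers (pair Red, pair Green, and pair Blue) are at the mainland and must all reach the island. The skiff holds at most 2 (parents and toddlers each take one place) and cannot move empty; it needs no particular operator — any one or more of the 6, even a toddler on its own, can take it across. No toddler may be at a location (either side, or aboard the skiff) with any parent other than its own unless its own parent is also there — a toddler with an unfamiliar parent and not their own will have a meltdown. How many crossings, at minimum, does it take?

Counting alone: each trip to the island takes at most 2 across and each return brings at least 1 back, so after t trips out (and t−1 returns) at most 2t − (t−1) of the 6 are across; that first reaches 6 at t = 5, so at least 9 crossings are needed.
The safety rule pushes this higher. Following every safe sequence of crossings, the most of the 6 that can be at the island as the skiff arrives there on crossing 9 is 5 — never all 6.
So no plan with fewer than 11 crossings exists, and this one achieves 11:
1. parent Red and toddler Red cross → the island.
2. parent Red crosses ← the mainland.
3. toddler Blue and toddler Green cross → the island.
4. toddler Red crosses ← the mainland.
5. parent Blue and parent Green cross → the island.
6. parent Green and toddler Green cross ← the mainland.
7. parent Green and parent Red cross → the island.
8. toddler Blue crosses ← the mainland.
9. toddler Green and toddler Red cross → the island.
10. parent Blue crosses ← the mainland.
11. parent Blue and toddler Blue cross → the island.

11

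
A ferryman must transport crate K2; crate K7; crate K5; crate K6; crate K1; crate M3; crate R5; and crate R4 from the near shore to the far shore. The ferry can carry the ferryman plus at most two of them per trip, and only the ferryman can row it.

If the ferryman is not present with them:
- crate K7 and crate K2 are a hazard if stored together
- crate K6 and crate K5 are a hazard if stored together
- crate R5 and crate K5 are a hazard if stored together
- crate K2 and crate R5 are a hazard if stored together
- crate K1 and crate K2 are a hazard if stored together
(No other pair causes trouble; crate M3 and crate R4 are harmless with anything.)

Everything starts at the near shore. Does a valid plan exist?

1. Ferryman goes to the far shore with crate K2 and crate K5.
2. Ferryman goes back to the near shore alone.
3. Ferryman goes to the far shore with crate K6 and crate K7.
4. Ferryman goes back to the near shore with crate K2 and crate K5.
5. Ferryman goes to the far shore with crate K1 and crate R5.
6. Ferryman goes back to the near shore alone.
7. Ferryman goes to the far shore with crate M3 and crate R4.
8. Ferryman goes back to the near shore alone.
9. Ferryman goes to the far shore with crate K2 and crate K5.

Yes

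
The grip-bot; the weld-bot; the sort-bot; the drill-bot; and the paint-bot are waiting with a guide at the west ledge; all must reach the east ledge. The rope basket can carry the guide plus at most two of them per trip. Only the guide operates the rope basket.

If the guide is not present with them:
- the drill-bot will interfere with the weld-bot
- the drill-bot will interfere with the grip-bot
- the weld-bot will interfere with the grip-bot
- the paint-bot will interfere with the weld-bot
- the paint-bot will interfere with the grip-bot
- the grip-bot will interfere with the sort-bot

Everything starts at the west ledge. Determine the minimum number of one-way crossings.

7

Counting alone: the guide can take at most 2 across per trip to the east ledge, so moving all 5 needs at least 3 loaded trips out, with a return between consecutive ones — at least 5 crossings.
The safety rule pushes this higher. Following every safe sequence of crossings, the most of the 5 that can be at the east ledge as the rope basket arrives there on crossing 5 is 4 — never all 5.
So no plan with fewer than 7 crossings exists, and this one achieves 7:
1. Guide goes to the east ledge with the grip-bot and the weld-bot.
2. Guide goes back to the west ledge with the grip-bot.
3. Guide goes to the east ledge with the grip-bot and the sort-bot.
4. Guide goes back to the west ledge with the grip-bot.
5. Guide goes to the east ledge with the drill-bot and the paint-bot.
6. Guide goes back to the west ledge with the weld-bot.
7. Guide goes to the east ledge with the grip-bot and the weld-bot.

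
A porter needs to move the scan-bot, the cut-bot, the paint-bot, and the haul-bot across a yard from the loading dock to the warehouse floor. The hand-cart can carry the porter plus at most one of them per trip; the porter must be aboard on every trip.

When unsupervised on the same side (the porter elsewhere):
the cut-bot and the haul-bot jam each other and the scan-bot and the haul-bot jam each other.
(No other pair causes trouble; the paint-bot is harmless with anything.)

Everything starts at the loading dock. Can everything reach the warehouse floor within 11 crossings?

Yes

Yes — this plan uses 9 crossings (≤ 11):
1. Porter goes to the warehouse floor with the haul-bot.
2. Porter goes back to the loading dock alone.
3. Porter goes to the warehouse floor with the scan-bot.
4. Porter goes back to the loading dock with the haul-bot.
5. Porter goes to the warehouse floor with the cut-bot.
6. Porter goes back to the loading dock alone.
7. Porter goes to the warehouse floor with the paint-bot.
8. Porter goes back to the loading dock alone.
9. Porter goes to the warehouse floor with the haul-bot.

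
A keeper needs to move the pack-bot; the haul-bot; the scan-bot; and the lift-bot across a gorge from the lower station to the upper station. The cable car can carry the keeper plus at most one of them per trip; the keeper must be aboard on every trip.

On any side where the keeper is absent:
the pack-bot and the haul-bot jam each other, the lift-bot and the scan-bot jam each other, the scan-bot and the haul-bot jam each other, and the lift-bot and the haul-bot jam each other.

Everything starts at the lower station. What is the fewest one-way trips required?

impossible

Whatever the first load, the items left behind include a forbidden pair without the keeper. No opening move is safe, so no plan exists.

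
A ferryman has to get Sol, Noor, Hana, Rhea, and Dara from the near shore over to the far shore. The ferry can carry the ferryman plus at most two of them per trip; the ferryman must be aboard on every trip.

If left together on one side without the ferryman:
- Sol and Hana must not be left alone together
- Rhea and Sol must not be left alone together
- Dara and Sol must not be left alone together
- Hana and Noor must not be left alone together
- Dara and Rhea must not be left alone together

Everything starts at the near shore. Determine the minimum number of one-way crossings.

impossible

Whatever the first load, the items left behind include a forbidden pair without the ferryman. No opening move is safe, so no plan exists.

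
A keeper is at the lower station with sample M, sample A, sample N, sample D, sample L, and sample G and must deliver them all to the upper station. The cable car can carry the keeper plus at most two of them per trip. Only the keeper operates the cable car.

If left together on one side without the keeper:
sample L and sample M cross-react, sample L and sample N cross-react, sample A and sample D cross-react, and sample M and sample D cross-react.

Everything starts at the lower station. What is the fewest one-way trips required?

Counting alone: the keeper can take at most 2 across per trip to the upper station, so moving all 6 needs at least 3 loaded trips out, with a return between consecutive ones — at least 5 crossings.
The safety rule pushes this higher. Following every safe sequence of crossings, the most of the 6 that can be at the upper station as the cable car arrives there on crossing 5 is 5 — never all 6.
So no plan with fewer than 7 crossings exists, and this one achieves 7:
1. Keeper goes to the upper station with sample D and sample L.  [the lower station: sample A, sample G, sample M, sample N | the upper station: sample D, sample L]
2. Keeper goes back to the lower station alone.  [the lower station: sample A, sample G, sample M, sample N | the upper station: sample D, sample L]
3. Keeper goes to the upper station with sample A and sample M.  [the lower station: sample G, sample N | the upper station: sample A, sample D, sample L, sample M]
4. Keeper goes back to the lower station with sample D and sample L.  [the lower station: sample D, sample G, sample L, sample N | the upper station: sample A, sample M]
5. Keeper goes to the upper station with sample G and sample N.  [the lower station: sample D, sample L | the upper station: sample A, sample G, sample M, sample N]
6. Keeper goes back to the lower station alone.  [the lower station: sample D, sample L | the upper station: sample A, sample G, sample M, sample N]
7. Keeper goes to the upper station with sample D and sample L.  [the lower station: — | the upper station: sample A, sample D, sample G, sample L, sample M, sample N]

7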